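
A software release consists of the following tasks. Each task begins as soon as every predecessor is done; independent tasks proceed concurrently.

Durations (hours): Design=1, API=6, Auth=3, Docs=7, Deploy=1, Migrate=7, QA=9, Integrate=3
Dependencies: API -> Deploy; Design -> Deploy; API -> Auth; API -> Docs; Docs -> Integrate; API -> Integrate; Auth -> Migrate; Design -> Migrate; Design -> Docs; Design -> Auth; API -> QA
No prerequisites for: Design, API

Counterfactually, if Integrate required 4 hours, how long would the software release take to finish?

17

The binding path is API→Docs→Integrate = 6+7+3 = 16; finish at 16 hours.
Since Integrate is critical, the +1 change carries straight to that chain (now 17 hours).
That remains the longest chain; total 17 hours.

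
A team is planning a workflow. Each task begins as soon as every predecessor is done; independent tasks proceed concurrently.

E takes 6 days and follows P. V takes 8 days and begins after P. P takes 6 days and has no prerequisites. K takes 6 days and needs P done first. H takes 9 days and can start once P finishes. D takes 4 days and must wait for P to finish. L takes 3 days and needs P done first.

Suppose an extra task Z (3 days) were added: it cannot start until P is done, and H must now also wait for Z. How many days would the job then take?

18

Originally the job takes 15 days.
With Z inserted, H now waits for max(P, Z).
New critical path: P→Z→H = 6+3+9 = 18 ⇒ 18 days.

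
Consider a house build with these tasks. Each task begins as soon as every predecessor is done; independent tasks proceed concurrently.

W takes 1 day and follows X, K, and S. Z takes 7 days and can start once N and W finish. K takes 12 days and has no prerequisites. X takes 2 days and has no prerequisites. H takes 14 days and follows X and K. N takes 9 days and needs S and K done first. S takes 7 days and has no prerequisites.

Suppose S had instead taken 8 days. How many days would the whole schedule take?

28

Baseline: K→N→Z = 12+9+7 = 28 → 28 days.
The longest path through S is only 23 days, so S has float 5.
That remains the longest chain; total 28 days.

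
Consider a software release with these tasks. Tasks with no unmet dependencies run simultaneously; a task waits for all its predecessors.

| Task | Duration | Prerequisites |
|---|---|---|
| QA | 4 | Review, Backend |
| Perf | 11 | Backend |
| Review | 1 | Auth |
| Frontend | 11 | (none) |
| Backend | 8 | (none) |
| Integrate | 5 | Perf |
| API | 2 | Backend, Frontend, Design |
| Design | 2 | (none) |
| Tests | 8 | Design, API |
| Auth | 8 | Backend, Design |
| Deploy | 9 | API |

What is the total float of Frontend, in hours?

Critical path: Backend→Perf→Integrate = 8+11+5 = 24, so the finish is 24 hours.
Frontend finishes as early as 11 and must finish by 13.
Float = 24 − 22 = 2.

2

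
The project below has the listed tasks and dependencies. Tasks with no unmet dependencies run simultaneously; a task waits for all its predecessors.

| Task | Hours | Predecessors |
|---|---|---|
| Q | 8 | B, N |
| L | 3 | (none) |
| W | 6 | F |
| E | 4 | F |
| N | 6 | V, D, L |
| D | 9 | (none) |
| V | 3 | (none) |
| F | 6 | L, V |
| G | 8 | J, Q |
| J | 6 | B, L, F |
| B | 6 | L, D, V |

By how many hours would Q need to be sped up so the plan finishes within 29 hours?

2

Current finish: 31 hours; target: 29.
Q is on every critical path, so each hour cut from Q cuts the finish by one (this holds down to a finish of 29).
Need 31 − 29 = 2 hours off Q → Q becomes 6 hours, finish becomes 29.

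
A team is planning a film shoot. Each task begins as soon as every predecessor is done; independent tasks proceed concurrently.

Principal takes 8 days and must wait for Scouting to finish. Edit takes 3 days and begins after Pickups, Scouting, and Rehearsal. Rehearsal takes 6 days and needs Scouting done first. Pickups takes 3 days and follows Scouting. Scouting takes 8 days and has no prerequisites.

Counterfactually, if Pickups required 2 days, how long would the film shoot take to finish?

17

The binding path is Scouting→Rehearsal→Edit = 8+6+3 = 17; finish at 17 days.
Pickups has 3 days of float (longest path through it is 14).
The critical path is still Scouting→Rehearsal→Edit; finish is now 17 days.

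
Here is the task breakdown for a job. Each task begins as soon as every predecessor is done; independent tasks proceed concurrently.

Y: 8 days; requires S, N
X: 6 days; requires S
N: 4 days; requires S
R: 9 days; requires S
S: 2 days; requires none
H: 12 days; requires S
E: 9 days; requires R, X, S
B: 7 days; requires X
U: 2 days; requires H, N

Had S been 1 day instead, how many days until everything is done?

19

Critical path before the change: S→R→E = 2+9+9 = 20 giving 20 days.
S lies on that path, so at 1 day the path becomes 19 days.
The critical path is still S→R→E; finish is now 19 days.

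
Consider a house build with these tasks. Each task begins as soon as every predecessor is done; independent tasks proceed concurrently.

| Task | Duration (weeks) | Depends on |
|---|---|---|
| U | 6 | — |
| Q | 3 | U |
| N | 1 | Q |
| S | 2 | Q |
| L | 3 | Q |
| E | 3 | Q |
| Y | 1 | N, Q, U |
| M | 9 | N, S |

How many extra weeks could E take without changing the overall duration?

U→Q→S→M = 6+3+2+9 = 20 sets the makespan at 20 weeks.
E finishes as early as 12 and must finish by 20.
So E can slip 20 − 12 = 8 weeks.

8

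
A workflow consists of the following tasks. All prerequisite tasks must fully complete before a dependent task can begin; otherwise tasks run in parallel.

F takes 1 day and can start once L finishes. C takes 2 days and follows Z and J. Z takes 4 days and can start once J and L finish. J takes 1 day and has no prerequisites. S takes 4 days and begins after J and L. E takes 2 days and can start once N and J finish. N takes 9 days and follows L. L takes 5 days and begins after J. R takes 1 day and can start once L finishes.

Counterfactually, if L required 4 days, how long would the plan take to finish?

16

Actual critical path: J→L→N→E = 1+5+9+2 = 17 ⇒ 17 days.
L lies on that path, so at 4 days the path becomes 16 days.
That remains the longest chain; total 16 days.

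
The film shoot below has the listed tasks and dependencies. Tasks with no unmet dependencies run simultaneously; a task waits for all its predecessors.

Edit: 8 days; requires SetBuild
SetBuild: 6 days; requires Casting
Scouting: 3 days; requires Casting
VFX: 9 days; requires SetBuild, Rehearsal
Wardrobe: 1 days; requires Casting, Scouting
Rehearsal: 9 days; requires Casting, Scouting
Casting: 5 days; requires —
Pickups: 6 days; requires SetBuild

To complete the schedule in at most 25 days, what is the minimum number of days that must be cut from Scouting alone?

1

Current finish: 26 days; target: 25.
Scouting is on every critical path, so each day cut from Scouting cuts the finish by one (this holds down to a finish of 24).
Need 26 − 25 = 1 day off Scouting → Scouting becomes 2 days, finish becomes 25.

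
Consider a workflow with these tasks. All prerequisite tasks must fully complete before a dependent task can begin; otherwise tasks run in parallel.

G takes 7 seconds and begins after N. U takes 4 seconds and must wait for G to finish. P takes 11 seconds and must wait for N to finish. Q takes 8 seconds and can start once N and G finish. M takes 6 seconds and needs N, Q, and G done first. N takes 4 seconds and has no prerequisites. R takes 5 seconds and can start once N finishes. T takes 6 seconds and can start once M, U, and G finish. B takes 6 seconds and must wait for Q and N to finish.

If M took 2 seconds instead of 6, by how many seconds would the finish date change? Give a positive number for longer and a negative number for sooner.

Actual critical path: N→G→Q→M→T = 4+7+8+6+6 = 31 ⇒ 31 seconds.
M lies on that path, so at 2 seconds the path becomes 27 seconds.
That remains the longest chain; total 27 seconds.
Change in finish: 27 − 31 = -4 seconds.

-4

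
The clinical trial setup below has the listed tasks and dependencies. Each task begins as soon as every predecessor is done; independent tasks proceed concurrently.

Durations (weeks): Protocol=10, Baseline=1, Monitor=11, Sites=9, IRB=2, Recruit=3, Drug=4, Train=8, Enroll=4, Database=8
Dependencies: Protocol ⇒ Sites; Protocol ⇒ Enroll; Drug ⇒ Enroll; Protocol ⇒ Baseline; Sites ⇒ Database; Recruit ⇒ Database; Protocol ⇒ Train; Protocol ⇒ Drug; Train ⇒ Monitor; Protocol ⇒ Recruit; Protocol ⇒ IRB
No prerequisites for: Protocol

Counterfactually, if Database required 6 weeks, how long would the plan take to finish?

29

Baseline: Protocol→Train→Monitor = 10+8+11 = 29 → 29 weeks.
Database has 2 weeks of float (longest path through it is 27).
That remains the longest chain; total 29 weeks.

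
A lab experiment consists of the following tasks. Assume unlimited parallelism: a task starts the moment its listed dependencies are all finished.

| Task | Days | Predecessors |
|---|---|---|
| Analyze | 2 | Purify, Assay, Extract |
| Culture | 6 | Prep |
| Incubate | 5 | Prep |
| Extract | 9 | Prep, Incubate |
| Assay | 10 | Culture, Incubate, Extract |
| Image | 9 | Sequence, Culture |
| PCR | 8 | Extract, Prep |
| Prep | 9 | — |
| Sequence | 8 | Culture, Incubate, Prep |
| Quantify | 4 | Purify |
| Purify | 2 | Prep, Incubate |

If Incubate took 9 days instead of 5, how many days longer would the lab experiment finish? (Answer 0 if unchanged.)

4

Baseline: Prep→Incubate→Extract→Assay→Analyze = 9+5+9+10+2 = 35 → 35 days.
Since Incubate is critical, the +4 change carries straight to that chain (now 39 days).
The critical path is still Prep→Incubate→Extract→Assay→Analyze; finish is now 39 days.
Change in finish: 39 − 35 = +4 days.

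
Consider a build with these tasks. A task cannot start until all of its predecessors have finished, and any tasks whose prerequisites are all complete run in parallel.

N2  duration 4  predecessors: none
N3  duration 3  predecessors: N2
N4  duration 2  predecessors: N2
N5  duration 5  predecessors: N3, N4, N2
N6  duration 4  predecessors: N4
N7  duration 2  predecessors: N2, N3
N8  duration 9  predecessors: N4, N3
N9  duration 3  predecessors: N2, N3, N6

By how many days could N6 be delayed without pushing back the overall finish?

3

N2→N3→N8 = 4+3+9 = 16 sets the makespan at 16 days.
The longest chain containing N6 totals 13 days.
So N6 can slip 13 − 10 = 3 days.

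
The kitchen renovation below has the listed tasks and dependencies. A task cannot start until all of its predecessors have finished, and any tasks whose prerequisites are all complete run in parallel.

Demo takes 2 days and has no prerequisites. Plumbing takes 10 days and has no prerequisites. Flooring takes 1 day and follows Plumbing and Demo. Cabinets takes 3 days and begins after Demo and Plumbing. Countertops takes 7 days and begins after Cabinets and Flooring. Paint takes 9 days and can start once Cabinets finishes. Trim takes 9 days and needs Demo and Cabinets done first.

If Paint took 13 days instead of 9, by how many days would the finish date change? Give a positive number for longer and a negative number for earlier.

The binding path is Plumbing→Cabinets→Paint = 10+3+9 = 22; finish at 22 days.
Paint lies on that path, so at 13 days the path becomes 26 days.
That remains the longest chain; total 26 days.
Change in finish: 26 − 22 = +4 days.

4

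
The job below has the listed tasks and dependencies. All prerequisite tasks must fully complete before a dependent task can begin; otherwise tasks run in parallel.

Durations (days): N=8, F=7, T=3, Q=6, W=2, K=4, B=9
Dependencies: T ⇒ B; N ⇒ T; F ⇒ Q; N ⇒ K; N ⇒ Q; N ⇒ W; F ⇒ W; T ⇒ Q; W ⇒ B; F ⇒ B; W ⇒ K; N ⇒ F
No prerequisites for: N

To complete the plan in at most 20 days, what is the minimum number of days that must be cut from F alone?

6

Current finish: 26 days; target: 20.
F is on every critical path, so each day cut from F cuts the finish by one (this holds down to a finish of 20).
Need 26 − 20 = 6 days off F → F becomes 1 day, finish becomes 20.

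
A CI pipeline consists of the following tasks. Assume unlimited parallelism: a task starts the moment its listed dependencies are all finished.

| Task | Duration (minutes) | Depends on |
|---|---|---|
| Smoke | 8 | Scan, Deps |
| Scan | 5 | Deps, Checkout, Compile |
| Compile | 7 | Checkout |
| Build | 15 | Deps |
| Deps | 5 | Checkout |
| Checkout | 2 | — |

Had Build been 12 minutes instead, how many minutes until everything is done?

22

Actual critical path: Checkout→Deps→Build = 2+5+15 = 22 ⇒ 22 minutes.
Build is on the critical path; changing it to 12 makes that path 19 minutes.
Now Checkout→Compile→Scan→Smoke = 2+7+5+8 = 22 is longest, so the finish becomes 22 minutes.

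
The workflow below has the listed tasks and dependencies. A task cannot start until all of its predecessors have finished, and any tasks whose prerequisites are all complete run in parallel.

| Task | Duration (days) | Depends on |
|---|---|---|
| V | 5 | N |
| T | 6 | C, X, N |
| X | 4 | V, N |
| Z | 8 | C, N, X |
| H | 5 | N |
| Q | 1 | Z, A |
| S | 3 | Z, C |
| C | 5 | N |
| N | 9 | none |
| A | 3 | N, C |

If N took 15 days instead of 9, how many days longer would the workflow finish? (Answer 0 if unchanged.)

As given, the longest chain is N→V→X→Z→S = 9+5+4+8+3 = 29, so the finish is 29 days.
N lies on that path, so at 15 days the path becomes 35 days.
The critical path is still N→V→X→Z→S; finish is now 35 days.
Change in finish: 35 − 29 = +6 days.

6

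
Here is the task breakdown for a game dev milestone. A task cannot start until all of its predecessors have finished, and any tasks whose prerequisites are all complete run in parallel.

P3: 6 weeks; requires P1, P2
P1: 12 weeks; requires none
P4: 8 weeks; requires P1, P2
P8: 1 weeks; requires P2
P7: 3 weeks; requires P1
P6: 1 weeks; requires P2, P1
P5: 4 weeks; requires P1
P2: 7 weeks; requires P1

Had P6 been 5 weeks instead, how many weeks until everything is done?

27

As given, the longest chain is P1→P2→P4 = 12+7+8 = 27, so the finish is 27 weeks.
P6 has 7 weeks of float (longest path through it is 20).
No other chain overtakes it, so the finish is 27 weeks.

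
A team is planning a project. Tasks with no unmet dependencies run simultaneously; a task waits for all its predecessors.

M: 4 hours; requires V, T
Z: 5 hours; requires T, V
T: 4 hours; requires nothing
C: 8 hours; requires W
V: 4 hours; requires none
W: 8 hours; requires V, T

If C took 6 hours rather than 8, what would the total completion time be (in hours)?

18

Baseline: T→W→C = 4+8+8 = 20 → 20 hours.
Since C is critical, the -2 change carries straight to that chain (now 18 hours).
No other chain overtakes it, so the finish is 18 hours.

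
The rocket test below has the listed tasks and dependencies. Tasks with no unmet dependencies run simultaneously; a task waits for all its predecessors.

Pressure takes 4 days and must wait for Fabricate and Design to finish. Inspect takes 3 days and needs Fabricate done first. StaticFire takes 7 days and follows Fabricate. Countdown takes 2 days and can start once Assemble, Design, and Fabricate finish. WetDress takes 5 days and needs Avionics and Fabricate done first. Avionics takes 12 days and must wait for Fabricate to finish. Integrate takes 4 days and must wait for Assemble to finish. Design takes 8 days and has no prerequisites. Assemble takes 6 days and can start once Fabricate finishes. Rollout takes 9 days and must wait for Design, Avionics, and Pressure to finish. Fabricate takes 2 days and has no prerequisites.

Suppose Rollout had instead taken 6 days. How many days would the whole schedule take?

20

Actual critical path: Fabricate→Avionics→Rollout = 2+12+9 = 23 ⇒ 23 days.
Rollout is on the critical path; changing it to 6 makes that path 20 days.
No other chain overtakes it, so the finish is 20 days.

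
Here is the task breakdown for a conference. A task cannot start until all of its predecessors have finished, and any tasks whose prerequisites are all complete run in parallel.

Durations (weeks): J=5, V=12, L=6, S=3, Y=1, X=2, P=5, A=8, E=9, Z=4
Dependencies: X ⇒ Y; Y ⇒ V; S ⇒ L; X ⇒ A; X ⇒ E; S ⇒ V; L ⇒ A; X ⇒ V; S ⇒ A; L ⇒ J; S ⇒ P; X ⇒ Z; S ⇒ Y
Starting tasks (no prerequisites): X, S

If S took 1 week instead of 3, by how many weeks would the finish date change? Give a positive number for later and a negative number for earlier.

The binding path is S→L→A = 3+6+8 = 17; finish at 17 weeks.
S lies on that path, so at 1 week the path becomes 15 weeks.
The binding chain switches to X→Y→V = 2+1+12 = 15; finish 15 weeks.
Change in finish: 15 − 17 = -2 weeks.

-2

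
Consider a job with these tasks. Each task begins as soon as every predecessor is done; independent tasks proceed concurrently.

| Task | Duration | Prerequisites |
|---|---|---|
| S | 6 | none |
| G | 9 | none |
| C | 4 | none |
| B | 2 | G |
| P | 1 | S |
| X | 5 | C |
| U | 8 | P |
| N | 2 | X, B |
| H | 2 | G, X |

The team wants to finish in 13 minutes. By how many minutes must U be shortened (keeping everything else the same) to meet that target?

2

Current finish: 15 minutes; target: 13.
U is on every critical path, so each minute cut from U cuts the finish by one (this holds down to a finish of 13).
Need 15 − 13 = 2 minutes off U → U becomes 6 minutes, finish becomes 13.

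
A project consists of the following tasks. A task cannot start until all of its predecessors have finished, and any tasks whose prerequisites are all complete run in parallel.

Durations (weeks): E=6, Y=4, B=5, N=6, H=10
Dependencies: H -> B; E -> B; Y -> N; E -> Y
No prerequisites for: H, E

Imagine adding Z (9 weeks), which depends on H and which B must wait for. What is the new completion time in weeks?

24

Originally the project takes 16 weeks.
With Z inserted, B now waits for max(E, H, Z).
New critical path: H→Z→B = 10+9+5 = 24 ⇒ 24 weeks.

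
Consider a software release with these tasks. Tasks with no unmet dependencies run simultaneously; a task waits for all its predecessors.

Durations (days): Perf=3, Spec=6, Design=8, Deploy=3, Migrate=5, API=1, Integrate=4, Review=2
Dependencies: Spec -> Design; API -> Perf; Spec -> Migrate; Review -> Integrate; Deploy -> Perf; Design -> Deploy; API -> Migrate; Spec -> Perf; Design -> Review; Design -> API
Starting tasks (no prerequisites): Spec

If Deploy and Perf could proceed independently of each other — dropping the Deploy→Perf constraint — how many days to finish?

With the dependency in place, Spec→Design→API→Migrate = 6+8+1+5 = 20 sets the finish at 20 days.
Without Deploy→Perf, Perf's earliest start moves from 17 to 15.
New critical path: Spec→Design→API→Migrate = 6+8+1+5 = 20 ⇒ 20 days.

20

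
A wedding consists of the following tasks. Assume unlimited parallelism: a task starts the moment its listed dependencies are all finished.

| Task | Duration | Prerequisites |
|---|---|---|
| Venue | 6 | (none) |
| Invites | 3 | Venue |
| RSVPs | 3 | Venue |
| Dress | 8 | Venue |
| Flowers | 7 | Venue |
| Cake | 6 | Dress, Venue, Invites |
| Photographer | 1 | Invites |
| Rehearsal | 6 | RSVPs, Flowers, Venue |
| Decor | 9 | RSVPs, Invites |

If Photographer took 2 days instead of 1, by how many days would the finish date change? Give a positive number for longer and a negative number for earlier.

0

As given, the longest chain is Venue→Dress→Cake = 6+8+6 = 20, so the finish is 20 days.
The longest path through Photographer is only 10 days, so Photographer has float 10.
No other chain overtakes it, so the finish is 20 days.
Change in finish: 20 − 20 = +0 days.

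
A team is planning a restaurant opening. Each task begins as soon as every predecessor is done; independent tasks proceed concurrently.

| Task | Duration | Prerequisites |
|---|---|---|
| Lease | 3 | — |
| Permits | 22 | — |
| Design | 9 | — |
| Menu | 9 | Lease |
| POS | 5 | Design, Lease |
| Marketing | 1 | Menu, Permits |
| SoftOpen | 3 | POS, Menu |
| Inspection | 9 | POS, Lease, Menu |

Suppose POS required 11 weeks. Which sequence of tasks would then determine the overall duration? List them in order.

Baseline: Design→POS→Inspection = 9+5+9 = 23 → 23 weeks.
POS lies on that path, so at 11 weeks the path becomes 29 weeks.
That remains the longest chain; total 29 weeks.

Design, POS, Inspection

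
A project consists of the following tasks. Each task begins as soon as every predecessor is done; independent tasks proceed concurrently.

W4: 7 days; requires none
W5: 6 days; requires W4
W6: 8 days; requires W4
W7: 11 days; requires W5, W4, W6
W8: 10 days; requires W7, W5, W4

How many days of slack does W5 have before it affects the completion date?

2

W4→W6→W7→W8 = 7+8+11+10 = 36 sets the makespan at 36 days.
W5 finishes as early as 13 and must finish by 15.
So W5 can slip 15 − 13 = 2 days.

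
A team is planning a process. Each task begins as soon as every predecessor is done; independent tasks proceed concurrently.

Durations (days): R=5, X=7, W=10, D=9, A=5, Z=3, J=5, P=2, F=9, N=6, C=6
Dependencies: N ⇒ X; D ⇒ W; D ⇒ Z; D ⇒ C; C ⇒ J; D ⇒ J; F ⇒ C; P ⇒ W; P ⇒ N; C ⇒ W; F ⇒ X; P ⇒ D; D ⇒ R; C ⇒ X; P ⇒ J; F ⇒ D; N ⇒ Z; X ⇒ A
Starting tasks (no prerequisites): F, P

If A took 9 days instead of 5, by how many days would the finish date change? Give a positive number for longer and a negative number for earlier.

Actual critical path: F→D→C→X→A = 9+9+6+7+5 = 36 ⇒ 36 days.
Since A is critical, the +4 change carries straight to that chain (now 40 days).
The critical path is still F→D→C→X→A; finish is now 40 days.
Change in finish: 40 − 36 = +4 days.

4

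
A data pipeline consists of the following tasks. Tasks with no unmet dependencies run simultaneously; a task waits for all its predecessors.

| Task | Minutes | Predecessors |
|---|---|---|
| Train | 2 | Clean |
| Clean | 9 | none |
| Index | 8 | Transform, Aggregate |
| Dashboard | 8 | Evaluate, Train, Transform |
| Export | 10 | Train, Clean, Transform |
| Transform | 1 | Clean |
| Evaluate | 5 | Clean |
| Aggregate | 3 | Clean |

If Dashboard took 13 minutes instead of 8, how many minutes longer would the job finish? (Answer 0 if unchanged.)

5

The binding path is Clean→Evaluate→Dashboard = 9+5+8 = 22; finish at 22 minutes.
Dashboard lies on that path, so at 13 minutes the path becomes 27 minutes.
No other chain overtakes it, so the finish is 27 minutes.
Change in finish: 27 − 22 = +5 minutes.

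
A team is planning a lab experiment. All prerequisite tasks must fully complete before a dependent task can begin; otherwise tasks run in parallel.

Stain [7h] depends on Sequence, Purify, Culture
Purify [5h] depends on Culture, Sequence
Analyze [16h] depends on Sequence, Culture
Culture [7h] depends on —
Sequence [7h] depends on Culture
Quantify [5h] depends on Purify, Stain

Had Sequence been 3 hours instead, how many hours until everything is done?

The binding path is Culture→Sequence→Purify→Stain→Quantify = 7+7+5+7+5 = 31; finish at 31 hours.
Sequence is on the critical path; changing it to 3 makes that path 27 hours.
The critical path is still Culture→Sequence→Purify→Stain→Quantify; finish is now 27 hours.

27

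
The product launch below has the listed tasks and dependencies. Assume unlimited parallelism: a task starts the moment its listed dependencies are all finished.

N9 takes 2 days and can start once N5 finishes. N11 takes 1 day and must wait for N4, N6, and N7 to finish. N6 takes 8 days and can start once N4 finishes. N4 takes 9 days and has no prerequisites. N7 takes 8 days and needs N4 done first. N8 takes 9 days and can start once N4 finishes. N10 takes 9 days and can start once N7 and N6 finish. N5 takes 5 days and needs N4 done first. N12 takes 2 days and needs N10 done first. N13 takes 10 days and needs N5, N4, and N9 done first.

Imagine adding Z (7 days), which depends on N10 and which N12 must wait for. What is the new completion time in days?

Originally the product launch takes 28 days.
With Z inserted, N12 now waits for max(N10, Z).
New critical path: N4→N6→N10→Z→N12 = 9+8+9+7+2 = 35 ⇒ 35 days.

35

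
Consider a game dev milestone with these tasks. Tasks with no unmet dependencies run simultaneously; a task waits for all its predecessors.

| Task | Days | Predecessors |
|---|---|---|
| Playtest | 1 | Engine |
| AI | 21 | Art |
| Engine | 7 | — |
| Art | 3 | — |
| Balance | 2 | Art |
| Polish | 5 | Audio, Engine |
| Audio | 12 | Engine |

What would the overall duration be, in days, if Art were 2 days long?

Baseline: Art→AI = 3+21 = 24 → 24 days.
Since Art is critical, the -1 change carries straight to that chain (now 23 days).
The binding chain switches to Engine→Audio→Polish = 7+12+5 = 24; finish 24 days.

24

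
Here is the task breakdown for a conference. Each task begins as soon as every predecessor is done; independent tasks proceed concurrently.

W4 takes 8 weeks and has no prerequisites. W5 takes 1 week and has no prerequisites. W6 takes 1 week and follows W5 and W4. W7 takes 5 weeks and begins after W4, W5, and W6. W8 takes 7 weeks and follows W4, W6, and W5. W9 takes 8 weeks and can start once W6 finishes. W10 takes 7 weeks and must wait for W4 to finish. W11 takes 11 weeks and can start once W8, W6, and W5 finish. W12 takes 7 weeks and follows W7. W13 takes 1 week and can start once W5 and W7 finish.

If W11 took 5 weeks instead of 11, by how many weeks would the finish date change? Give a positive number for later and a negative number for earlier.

Baseline: W4→W6→W8→W11 = 8+1+7+11 = 27 → 27 weeks.
W11 is on the critical path; changing it to 5 makes that path 21 weeks.
Now W4→W6→W7→W12 = 8+1+5+7 = 21 is longest, so the finish becomes 21 weeks.
Change in finish: 21 − 27 = -6 weeks.

-6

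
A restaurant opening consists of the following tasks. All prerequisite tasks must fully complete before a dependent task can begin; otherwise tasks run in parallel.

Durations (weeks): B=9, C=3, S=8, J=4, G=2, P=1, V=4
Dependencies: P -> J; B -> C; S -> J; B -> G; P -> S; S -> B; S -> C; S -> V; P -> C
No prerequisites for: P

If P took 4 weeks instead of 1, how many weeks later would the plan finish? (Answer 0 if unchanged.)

3

Actual critical path: P→S→B→C = 1+8+9+3 = 21 ⇒ 21 weeks.
P lies on that path, so at 4 weeks the path becomes 24 weeks.
The critical path is still P→S→B→C; finish is now 24 weeks.
Change in finish: 24 − 21 = +3 weeks.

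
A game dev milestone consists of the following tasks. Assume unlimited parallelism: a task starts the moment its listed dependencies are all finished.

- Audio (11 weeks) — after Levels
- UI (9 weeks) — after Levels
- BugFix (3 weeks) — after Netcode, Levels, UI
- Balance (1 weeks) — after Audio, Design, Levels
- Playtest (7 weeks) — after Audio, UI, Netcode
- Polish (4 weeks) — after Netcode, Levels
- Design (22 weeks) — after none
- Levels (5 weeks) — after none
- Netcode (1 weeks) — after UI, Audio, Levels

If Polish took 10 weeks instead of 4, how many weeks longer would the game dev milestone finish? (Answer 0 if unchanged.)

Critical path before the change: Levels→Audio→Netcode→Playtest = 5+11+1+7 = 24 giving 24 weeks.
Polish is off the critical path — its longest chain is 21 weeks, giving 3 of slack.
Now Levels→Audio→Netcode→Polish = 5+11+1+10 = 27 is longest, so the finish becomes 27 weeks.
Change in finish: 27 − 24 = +3 weeks.

3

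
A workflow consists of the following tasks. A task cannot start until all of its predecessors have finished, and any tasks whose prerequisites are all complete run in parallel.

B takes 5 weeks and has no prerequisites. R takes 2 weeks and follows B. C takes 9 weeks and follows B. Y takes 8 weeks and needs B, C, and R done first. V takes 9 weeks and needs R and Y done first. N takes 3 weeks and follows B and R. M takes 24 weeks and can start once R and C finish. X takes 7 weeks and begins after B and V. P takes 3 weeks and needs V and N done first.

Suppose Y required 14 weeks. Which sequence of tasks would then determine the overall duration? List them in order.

B, C, Y, V, X

The binding path is B→C→Y→V→X = 5+9+8+9+7 = 38; finish at 38 weeks.
Since Y is critical, the +6 change carries straight to that chain (now 44 weeks).
That remains the longest chain; total 44 weeks.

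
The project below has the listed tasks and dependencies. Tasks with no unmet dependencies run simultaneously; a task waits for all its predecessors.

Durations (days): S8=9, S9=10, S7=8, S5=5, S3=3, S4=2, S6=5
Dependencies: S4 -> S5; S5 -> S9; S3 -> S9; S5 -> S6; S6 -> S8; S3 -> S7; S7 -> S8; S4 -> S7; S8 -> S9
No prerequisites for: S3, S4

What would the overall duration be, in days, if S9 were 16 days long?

Actual critical path: S4→S5→S6→S8→S9 = 2+5+5+9+10 = 31 ⇒ 31 days.
S9 lies on that path, so at 16 days the path becomes 37 days.
That remains the longest chain; total 37 days.

37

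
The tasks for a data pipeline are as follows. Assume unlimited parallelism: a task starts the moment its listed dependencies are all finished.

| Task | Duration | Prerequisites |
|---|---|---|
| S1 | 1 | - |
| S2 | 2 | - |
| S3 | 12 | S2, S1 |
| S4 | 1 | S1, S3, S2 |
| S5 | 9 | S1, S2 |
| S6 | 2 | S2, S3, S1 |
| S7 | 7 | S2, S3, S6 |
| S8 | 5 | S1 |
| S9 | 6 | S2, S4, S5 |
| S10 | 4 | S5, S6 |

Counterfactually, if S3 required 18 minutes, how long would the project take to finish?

Critical path before the change: S2→S3→S6→S7 = 2+12+2+7 = 23 giving 23 minutes.
S3 lies on that path, so at 18 minutes the path becomes 29 minutes.
No other chain overtakes it, so the finish is 29 minutes.

29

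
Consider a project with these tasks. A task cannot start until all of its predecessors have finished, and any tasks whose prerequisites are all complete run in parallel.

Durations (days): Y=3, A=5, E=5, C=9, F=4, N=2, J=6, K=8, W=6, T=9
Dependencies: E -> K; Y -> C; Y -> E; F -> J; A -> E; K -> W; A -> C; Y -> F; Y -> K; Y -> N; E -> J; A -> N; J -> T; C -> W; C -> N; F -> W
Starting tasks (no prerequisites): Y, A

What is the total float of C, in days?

The longest chain is A→E→J→T = 5+5+6+9 = 25; overall finish 25 days.
Longest path through C: 20 days (earliest finish 14, latest finish 19).
Float = 25 − 20 = 5.

5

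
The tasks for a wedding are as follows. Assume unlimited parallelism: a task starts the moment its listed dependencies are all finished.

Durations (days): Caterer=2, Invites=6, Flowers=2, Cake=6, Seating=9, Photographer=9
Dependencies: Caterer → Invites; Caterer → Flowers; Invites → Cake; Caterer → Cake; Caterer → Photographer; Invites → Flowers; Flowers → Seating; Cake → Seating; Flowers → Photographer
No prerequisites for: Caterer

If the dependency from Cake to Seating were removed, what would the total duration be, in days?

19

Before: longest chain Caterer→Invites→Cake→Seating = 2+6+6+9 = 23, finish 23.
Without Cake→Seating, Seating's earliest start moves from 14 to 10.
New critical path: Caterer→Invites→Flowers→Seating = 2+6+2+9 = 19 ⇒ 19 days.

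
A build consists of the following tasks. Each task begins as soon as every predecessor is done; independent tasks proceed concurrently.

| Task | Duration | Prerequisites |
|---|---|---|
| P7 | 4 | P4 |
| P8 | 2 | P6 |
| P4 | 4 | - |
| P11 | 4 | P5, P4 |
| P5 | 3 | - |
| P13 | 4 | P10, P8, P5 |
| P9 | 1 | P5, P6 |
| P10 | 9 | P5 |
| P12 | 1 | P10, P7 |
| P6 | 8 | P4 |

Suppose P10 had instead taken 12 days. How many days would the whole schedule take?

19

The binding path is P4→P6→P8→P13 = 4+8+2+4 = 18; finish at 18 days.
The longest path through P10 is only 16 days, so P10 has float 2.
Now P5→P10→P13 = 3+12+4 = 19 is longest, so the finish becomes 19 days.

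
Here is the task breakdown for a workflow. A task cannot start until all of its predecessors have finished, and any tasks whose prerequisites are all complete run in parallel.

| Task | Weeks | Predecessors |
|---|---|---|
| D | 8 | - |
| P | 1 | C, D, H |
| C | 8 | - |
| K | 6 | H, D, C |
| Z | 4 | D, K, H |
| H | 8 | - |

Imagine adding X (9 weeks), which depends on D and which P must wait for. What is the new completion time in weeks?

18

Originally the job takes 18 weeks.
With X inserted, P now waits for max(C, D, H, X).
New critical path: H→K→Z = 8+6+4 = 18 ⇒ 18 weeks.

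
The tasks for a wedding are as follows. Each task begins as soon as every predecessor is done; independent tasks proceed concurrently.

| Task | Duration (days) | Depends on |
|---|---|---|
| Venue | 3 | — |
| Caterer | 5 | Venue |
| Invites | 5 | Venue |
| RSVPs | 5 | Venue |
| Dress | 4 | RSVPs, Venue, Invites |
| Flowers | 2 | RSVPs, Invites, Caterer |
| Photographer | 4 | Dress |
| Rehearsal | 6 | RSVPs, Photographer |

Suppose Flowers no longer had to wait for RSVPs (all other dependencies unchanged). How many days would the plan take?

22

With the dependency in place, Venue→Invites→Dress→Photographer→Rehearsal = 3+5+4+4+6 = 22 sets the finish at 22 days.
Dropping RSVPs→Flowers doesn't change Flowers's earliest start (8); another predecessor still binds.
After: Venue→Invites→Dress→Photographer→Rehearsal = 3+5+4+4+6 = 22 → 22 days.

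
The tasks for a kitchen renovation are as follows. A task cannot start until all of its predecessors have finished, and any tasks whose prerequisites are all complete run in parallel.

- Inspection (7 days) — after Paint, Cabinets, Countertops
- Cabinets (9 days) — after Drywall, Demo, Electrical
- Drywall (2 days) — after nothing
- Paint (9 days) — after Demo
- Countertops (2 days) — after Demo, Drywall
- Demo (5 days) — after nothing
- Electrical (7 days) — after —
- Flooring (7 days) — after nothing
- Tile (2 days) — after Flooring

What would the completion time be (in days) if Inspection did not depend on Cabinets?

21

Before: longest chain Electrical→Cabinets→Inspection = 7+9+7 = 23, finish 23.
Without Cabinets→Inspection, Inspection's earliest start moves from 16 to 14.
The longest chain is now Demo→Paint→Inspection = 5+9+7 = 21, so the project takes 21 days.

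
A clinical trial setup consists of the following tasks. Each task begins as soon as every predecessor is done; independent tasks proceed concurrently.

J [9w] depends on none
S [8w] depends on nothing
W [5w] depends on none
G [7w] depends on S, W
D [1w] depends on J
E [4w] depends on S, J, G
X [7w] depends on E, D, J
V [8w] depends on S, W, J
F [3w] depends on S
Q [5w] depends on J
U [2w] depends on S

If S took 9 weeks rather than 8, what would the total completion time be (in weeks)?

27

Baseline: S→G→E→X = 8+7+4+7 = 26 → 26 weeks.
S is on the critical path; changing it to 9 makes that path 27 weeks.
No other chain overtakes it, so the finish is 27 weeks.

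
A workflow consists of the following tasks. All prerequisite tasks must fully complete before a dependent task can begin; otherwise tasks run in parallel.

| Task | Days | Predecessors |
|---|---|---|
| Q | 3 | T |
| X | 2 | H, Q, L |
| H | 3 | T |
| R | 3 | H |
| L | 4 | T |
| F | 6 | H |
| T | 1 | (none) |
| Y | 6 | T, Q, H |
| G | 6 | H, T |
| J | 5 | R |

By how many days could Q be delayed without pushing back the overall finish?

Critical path: T→H→R→J = 1+3+3+5 = 12, so the finish is 12 days.
Q finishes as early as 4 and must finish by 6.
Float = 12 − 10 = 2.

2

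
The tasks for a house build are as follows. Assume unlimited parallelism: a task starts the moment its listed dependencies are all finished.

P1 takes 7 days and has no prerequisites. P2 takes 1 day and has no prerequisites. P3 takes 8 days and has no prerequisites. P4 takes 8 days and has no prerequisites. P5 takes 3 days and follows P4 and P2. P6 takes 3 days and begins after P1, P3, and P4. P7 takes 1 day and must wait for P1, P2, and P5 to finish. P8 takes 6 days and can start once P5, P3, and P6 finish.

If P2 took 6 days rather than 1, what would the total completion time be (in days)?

As given, the longest chain is P3→P6→P8 = 8+3+6 = 17, so the finish is 17 days.
The longest path through P2 is only 10 days, so P2 has float 7.
That remains the longest chain; total 17 days.

17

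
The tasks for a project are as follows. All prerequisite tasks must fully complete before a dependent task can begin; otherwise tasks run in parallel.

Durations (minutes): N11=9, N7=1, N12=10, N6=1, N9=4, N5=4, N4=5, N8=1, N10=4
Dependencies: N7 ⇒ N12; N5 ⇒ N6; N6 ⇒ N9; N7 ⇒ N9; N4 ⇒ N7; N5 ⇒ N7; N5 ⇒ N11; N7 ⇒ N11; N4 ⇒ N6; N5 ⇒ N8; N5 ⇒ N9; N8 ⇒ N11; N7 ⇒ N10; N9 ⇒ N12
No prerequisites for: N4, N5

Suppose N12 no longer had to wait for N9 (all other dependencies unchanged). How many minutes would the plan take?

16

Before: longest chain N4→N6→N9→N12 = 5+1+4+10 = 20, finish 20.
Without N9→N12, N12's earliest start moves from 10 to 6.
New critical path: N4→N7→N12 = 5+1+10 = 16 ⇒ 16 minutes.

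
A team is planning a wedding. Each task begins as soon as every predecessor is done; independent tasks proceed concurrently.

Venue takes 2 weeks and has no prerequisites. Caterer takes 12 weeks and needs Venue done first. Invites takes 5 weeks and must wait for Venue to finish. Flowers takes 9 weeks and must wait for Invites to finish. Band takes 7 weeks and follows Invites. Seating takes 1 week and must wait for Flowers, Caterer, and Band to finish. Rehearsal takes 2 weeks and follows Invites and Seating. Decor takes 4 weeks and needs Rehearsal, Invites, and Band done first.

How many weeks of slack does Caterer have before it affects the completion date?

2

Venue→Invites→Flowers→Seating→Rehearsal→Decor = 2+5+9+1+2+4 = 23 sets the makespan at 23 weeks.
Longest path through Caterer: 21 weeks (earliest finish 14, latest finish 16).
Slack of Caterer = 4 − 2 = 2 weeks.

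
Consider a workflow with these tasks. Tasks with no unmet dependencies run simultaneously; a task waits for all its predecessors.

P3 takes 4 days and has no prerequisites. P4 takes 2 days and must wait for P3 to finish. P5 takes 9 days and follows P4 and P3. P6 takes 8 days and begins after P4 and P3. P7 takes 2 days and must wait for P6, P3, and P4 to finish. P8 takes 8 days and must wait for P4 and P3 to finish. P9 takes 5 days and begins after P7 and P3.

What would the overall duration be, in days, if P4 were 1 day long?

20

Actual critical path: P3→P4→P6→P7→P9 = 4+2+8+2+5 = 21 ⇒ 21 days.
Since P4 is critical, the -1 change carries straight to that chain (now 20 days).
That remains the longest chain; total 20 days.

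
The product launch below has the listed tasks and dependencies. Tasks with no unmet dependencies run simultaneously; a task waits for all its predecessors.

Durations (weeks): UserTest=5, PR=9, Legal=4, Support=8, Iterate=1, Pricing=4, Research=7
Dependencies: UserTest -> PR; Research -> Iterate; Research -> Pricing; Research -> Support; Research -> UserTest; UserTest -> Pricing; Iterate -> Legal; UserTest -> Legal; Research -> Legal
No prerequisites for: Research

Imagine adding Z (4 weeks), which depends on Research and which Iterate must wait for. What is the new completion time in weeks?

Originally the schedule takes 21 weeks.
With Z inserted, Iterate now waits for max(Research, Z).
New critical path: Research→UserTest→PR = 7+5+9 = 21 ⇒ 21 weeks.

21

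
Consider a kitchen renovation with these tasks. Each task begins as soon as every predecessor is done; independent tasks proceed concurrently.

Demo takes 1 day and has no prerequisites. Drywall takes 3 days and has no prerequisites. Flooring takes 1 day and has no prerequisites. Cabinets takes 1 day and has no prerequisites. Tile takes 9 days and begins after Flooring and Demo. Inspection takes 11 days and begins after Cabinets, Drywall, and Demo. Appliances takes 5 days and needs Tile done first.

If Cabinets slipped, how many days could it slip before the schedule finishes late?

3

Critical path: Demo→Tile→Appliances = 1+9+5 = 15, so the finish is 15 days.
Cabinets finishes as early as 1 and must finish by 4.
Slack of Cabinets = 3 − 0 = 3 days.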